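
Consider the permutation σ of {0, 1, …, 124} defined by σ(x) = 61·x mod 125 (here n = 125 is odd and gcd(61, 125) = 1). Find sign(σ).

Start at x=116: 116 → 76 → 11 → 46 → 56 → 41 → 1 → … (one orbit).
Cycle lengths of π_61 on ℤ/125ℤ: [25, 25, 25, 25, 5, 5, 5, 5, 1, 1, 1, 1, 1]; 13 cycles in total.
Σ(ℓ_i−1) = 125−13 = 112; sign = (−1)^112 = +1.
Check: (61/125) = +1 by Zolotarev.

+1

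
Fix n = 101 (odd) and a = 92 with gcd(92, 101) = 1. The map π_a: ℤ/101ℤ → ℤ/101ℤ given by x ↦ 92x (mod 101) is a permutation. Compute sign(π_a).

Orbit of 97 under x↦92x: [97, 36, 80, 88, 16, 58, 84]… (length divides ord_101(92)).
5 cycles of lengths [25, 25, 25, 25, 1].
sign(π) = (−1)^{n − #cycles} = (−1)^{101−5} = (−1)^96 = +1.
The Jacobi symbol (92|101) = +1 (Zolotarev) agrees.

+1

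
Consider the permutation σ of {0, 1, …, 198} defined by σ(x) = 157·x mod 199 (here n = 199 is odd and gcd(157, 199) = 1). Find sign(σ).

Start at x=106: 106 → 125 → 123 → 8 → 62 → 182 → 117 → … (one orbit).
The orbit structure of x ↦ 157x mod 199: 7 orbits of sizes [33, 33, 33, 33, 33, 33, 1].
sign(π) = (−1)^{n − #cycles} = (−1)^{199−7} = (−1)^192 = +1.
Via Zolotarev, sign(π_{157}) = (157|199) = +1.

+1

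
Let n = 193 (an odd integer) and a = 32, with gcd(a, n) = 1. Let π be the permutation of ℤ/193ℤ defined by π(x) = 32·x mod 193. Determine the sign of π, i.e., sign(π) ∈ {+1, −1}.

Orbit of 108 under x↦32x: [108, 175, 3, 96, 177, 67, 21]… (length divides ord_193(32)).
Decompose π into cycles: lengths [96, 96, 1] (3 cycles, including the fixed point 0).
Σ(ℓ_i−1) = 193−3 = 190; sign = (−1)^190 = +1.

+1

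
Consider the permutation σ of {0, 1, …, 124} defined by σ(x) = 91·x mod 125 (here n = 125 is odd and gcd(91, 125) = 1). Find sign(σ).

+1

Trace 101: π^k(101) = [101, 66, 6, 46, 61, 51, 16] for k=0..6.
Cycle type of π: 25×4 + 5×4 + 1×5; total 13 cycles.
125 − 13 = 112 transpositions; sign(π) = (−1)^112 = +1.
(91|125)_J = +1 (Zolotarev's lemma cross-check).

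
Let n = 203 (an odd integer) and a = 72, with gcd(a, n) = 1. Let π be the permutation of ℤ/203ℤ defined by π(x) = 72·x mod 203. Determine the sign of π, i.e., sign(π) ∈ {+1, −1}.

Start at x=190: 190 → 79 → 4 → 85 → 30 → 130 → 22 → … (one orbit).
The orbit structure of x ↦ 72x mod 203: 6 orbits of sizes [84, 84, 28, 3, 3, 1].
With 6 cycles on 203 points, sign = (−1)^{203−6} = -1.

-1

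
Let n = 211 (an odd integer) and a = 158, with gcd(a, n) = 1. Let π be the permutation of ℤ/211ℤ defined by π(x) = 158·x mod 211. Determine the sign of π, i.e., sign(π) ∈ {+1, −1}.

-1

Start at x=146: 146 → 69 → 141 → 123 → 22 → 100 → 186 → … (one orbit).
2 cycles of lengths [210, 1].
211 − 2 = 209 transpositions; sign(π) = (−1)^209 = -1.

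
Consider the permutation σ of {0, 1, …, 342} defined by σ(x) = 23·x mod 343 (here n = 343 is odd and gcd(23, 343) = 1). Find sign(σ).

+1

Trace 295: π^k(295) = [295, 268, 333, 113, 198, 95, 127] for k=0..6.
7 cycles of lengths [147, 147, 21, 21, 3, 3, 1].
343 − 7 = 336 transpositions; sign(π) = (−1)^336 = +1.
Via Zolotarev, sign(π_{23}) = (23|343) = +1.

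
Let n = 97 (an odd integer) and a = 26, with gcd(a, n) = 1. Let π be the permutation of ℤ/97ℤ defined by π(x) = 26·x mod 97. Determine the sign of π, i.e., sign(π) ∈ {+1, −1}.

-1

Start at x=1: 1 → 26 → 94 → 19 → 9 → 40 → 70 → … (one orbit).
Cycle lengths of π_26 on ℤ/97ℤ: [96, 1]; 2 cycles in total.
n − c = 97 − 2 = 95; sign = (−1)^95 = -1.
The Jacobi symbol (26|97) = -1 (Zolotarev) agrees.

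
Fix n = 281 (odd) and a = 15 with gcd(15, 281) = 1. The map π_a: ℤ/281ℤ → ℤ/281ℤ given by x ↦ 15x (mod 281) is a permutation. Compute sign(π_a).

Trace 87: π^k(87) = [87, 181, 186, 261, 262, 277, 221] for k=0..6.
Cycle lengths of π_15 on ℤ/281ℤ: [280, 1]; 2 cycles in total.
With 2 cycles on 281 points, sign = (−1)^{281−2} = -1.

-1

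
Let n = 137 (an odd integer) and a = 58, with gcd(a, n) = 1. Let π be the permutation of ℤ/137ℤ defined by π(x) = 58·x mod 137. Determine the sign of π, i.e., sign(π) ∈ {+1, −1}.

Trace 111: π^k(111) = [111, 136, 79, 61, 113, 115, 94] for k=0..6.
The orbit structure of x ↦ 58x mod 137: 2 orbits of sizes [136, 1].
n − c = 137 − 2 = 135; sign = (−1)^135 = -1.
The Jacobi symbol (58|137) = -1 (Zolotarev) agrees.

-1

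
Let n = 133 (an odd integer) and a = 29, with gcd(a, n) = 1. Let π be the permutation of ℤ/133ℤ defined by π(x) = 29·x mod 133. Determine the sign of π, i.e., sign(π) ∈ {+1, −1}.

-1

Start at x=29: 29 → 43 → 50 → 120 → 22 → 106 → 15 → … (one orbit).
Decompose π into cycles: lengths [18, 18, 18, 18, 18, 18, 18, 1, 1, 1, 1, 1, 1, 1] (14 cycles, including the fixed point 0).
n − c = 133 − 14 = 119; sign = (−1)^119 = -1.
(29|133)_J = -1 (Zolotarev's lemma cross-check).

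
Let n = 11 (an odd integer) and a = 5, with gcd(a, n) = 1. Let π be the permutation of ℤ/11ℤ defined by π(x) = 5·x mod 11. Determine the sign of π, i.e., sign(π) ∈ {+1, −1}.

+1

Trace 9: π^k(9) = [9, 1, 5, 3, 4] for k=0..4.
Cycle lengths of π_5 on ℤ/11ℤ: [5, 5, 1]; 3 cycles in total.
n − c = 11 − 3 = 8; sign = (−1)^8 = +1.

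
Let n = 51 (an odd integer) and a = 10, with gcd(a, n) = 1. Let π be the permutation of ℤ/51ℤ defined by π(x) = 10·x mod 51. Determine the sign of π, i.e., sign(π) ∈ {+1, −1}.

Orbit of 49 under x↦10x: [49, 31, 4, 40, 43, 22, 16]… (length divides ord_51(10)).
Decompose π into cycles: lengths [16, 16, 16, 1, 1, 1] (6 cycles, including the fixed point 0).
6 cycles on 51: each ℓ→(−1)^(ℓ−1), product (−1)^45 = -1.
Check: (10/51) = -1 by Zolotarev.

-1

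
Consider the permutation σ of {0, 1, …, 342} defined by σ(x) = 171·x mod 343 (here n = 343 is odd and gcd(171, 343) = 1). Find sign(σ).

-1

Start at x=123: 123 → 110 → 288 → 199 → 72 → 307 → 18 → … (one orbit).
The orbit structure of x ↦ 171x mod 343: 4 orbits of sizes [294, 42, 6, 1].
Σ(ℓ_i−1) = 343−4 = 339; sign = (−1)^339 = -1.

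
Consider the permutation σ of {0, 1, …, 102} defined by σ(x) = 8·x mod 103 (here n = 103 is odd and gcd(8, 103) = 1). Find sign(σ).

+1

Trace 8: π^k(8) = [8, 64, 100, 79, 14, 9, 72] for k=0..6.
The orbit structure of x ↦ 8x mod 103: 7 orbits of sizes [17, 17, 17, 17, 17, 17, 1].
sign(π) = (−1)^{n − #cycles} = (−1)^{103−7} = (−1)^96 = +1.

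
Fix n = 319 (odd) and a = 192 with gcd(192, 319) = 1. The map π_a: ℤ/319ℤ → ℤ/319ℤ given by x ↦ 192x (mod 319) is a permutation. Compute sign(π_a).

-1

Orbit of 170 under x↦192x: [170, 102, 125, 75, 45, 27, 80]… (length divides ord_319(192)).
Cycle lengths of π_192 on ℤ/319ℤ: [140, 140, 28, 5, 5, 1]; 6 cycles in total.
With 6 cycles on 319 points, sign = (−1)^{319−6} = -1.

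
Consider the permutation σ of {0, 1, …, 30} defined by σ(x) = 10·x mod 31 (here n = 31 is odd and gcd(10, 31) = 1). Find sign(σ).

Trace 1: π^k(1) = [1, 10, 7, 8, 18, 25, 2] for k=0..6.
3 cycles of lengths [15, 15, 1].
Σ(ℓ_i−1) = 31−3 = 28; sign = (−1)^28 = +1.
(10|31)_J = +1 (Zolotarev's lemma cross-check).

+1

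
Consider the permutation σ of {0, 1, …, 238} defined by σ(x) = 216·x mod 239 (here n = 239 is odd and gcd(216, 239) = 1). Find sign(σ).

Start at x=22: 22 → 211 → 166 → 6 → 101 → 67 → 132 → … (one orbit).
Decompose π into cycles: lengths [17, 17, 17, 17, 17, 17, 17, 17, 17, 17, 17, 17, 17, 17, 1] (15 cycles, including the fixed point 0).
sign(π) = (−1)^{n − #cycles} = (−1)^{239−15} = (−1)^224 = +1.

+1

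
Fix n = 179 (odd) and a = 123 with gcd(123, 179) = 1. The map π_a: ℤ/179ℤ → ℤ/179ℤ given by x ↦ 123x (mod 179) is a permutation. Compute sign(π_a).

-1

Trace 48: π^k(48) = [48, 176, 168, 79, 51, 8, 89] for k=0..6.
2 cycles of lengths [178, 1].
With 2 cycles on 179 points, sign = (−1)^{179−2} = -1.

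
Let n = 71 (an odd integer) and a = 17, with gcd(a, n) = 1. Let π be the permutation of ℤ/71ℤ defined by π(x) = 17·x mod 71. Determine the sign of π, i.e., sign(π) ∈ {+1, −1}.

-1

Trace 1: π^k(1) = [1, 17, 5, 14, 25, 70, 54] for k=0..6.
Cycle lengths of π_17 on ℤ/71ℤ: [10, 10, 10, 10, 10, 10, 10, 1]; 8 cycles in total.
Σ(ℓ_i−1) = 71−8 = 63; sign = (−1)^63 = -1.
(17|71)_J = -1 (Zolotarev's lemma cross-check).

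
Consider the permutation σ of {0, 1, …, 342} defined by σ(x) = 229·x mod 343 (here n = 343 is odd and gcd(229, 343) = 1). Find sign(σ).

-1

Start at x=95: 95 → 146 → 163 → 283 → 323 → 222 → 74 → … (one orbit).
Decompose π into cycles: lengths [294, 42, 6, 1] (4 cycles, including the fixed point 0).
4 cycles on 343: each ℓ→(−1)^(ℓ−1), product (−1)^339 = -1.
Via Zolotarev, sign(π_{229}) = (229|343) = -1.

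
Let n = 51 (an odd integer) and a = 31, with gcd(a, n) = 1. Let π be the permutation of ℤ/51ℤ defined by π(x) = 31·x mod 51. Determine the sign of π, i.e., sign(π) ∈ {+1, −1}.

Orbit of 4 under x↦31x: [4, 22, 19, 28, 1, 31, 43]… (length divides ord_51(31)).
Decompose π into cycles: lengths [16, 16, 16, 1, 1, 1] (6 cycles, including the fixed point 0).
sign(π) = (−1)^{n − #cycles} = (−1)^{51−6} = (−1)^45 = -1.
The Jacobi symbol (31|51) = -1 (Zolotarev) agrees.

-1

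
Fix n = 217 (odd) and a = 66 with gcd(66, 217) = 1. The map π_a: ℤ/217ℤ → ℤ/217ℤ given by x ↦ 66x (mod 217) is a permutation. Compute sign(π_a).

-1

Start at x=101: 101 → 156 → 97 → 109 → 33 → 8 → 94 → … (one orbit).
π_66 has 14 disjoint cycles with lengths [30, 30, 30, 30, 30, 30, 6, 5, 5, 5, 5, 5, 5, 1] on {0,…,216}.
sign(π) = (−1)^{n − #cycles} = (−1)^{217−14} = (−1)^203 = -1.
Zolotarev: (66|217) = -1, matching the cycle-count sign.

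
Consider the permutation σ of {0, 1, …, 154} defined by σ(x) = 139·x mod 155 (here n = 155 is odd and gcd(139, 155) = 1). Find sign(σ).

-1

Start at x=139: 139 → 101 → 89 → 126 → 154 → 16 → 54 → … (one orbit).
Cycle type of π: 10×15 + 2×2 + 1; total 18 cycles.
155 − 18 = 137 transpositions; sign(π) = (−1)^137 = -1.
The Jacobi symbol (139|155) = -1 (Zolotarev) agrees.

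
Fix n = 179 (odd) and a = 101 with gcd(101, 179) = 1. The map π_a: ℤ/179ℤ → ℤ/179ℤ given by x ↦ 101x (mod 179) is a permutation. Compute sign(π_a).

+1

Start at x=29: 29 → 65 → 121 → 49 → 116 → 81 → 126 → … (one orbit).
Cycle type of π: 89×2 + 1; total 3 cycles.
179 − 3 = 176 transpositions; sign(π) = (−1)^176 = +1.
Check: (101/179) = +1 by Zolotarev.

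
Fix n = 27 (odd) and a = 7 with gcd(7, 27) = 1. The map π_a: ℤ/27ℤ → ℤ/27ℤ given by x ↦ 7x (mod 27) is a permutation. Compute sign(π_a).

+1

Trace 4: π^k(4) = [4, 1, 7, 22, 19, 25, 13] for k=0..6.
7 cycles of lengths [9, 9, 3, 3, 1, 1, 1].
27 − 7 = 20 transpositions; sign(π) = (−1)^20 = +1.
Zolotarev: (7|27) = +1, matching the cycle-count sign.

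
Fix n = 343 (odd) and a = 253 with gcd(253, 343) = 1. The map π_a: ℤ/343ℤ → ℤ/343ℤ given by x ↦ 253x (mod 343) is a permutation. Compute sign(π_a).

Start at x=127: 127 → 232 → 43 → 246 → 155 → 113 → 120 → … (one orbit).
Decompose π into cycles: lengths [49, 49, 49, 49, 49, 49, 7, 7, 7, 7, 7, 7, 1, 1, 1, 1, 1, 1, 1] (19 cycles, including the fixed point 0).
Σ(ℓ_i−1) = 343−19 = 324; sign = (−1)^324 = +1.
(253|343)_J = +1 (Zolotarev's lemma cross-check).

+1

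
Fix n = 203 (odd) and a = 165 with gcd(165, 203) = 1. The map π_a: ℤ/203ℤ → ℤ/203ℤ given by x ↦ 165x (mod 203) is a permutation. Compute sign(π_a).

Orbit of 65 under x↦165x: [65, 169, 74, 30, 78, 81, 170]… (length divides ord_203(165)).
Cycle type of π: 21×8 + 7×4 + 3×2 + 1; total 15 cycles.
15 cycles on 203: each ℓ→(−1)^(ℓ−1), product (−1)^188 = +1.
(165|203)_J = +1 (Zolotarev's lemma cross-check).

+1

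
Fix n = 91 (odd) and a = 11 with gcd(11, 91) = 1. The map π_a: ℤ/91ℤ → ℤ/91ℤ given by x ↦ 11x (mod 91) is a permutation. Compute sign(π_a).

-1

Orbit of 11 under x↦11x: [11, 30, 57, 81, 72, 64, 67]… (length divides ord_91(11)).
Decompose π into cycles: lengths [12, 12, 12, 12, 12, 12, 12, 3, 3, 1] (10 cycles, including the fixed point 0).
With 10 cycles on 91 points, sign = (−1)^{91−10} = -1.
The Jacobi symbol (11|91) = -1 (Zolotarev) agrees.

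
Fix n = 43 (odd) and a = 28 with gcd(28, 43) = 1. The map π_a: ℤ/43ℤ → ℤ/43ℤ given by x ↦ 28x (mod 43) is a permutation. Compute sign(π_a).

Start at x=18: 18 → 31 → 8 → 9 → 37 → 4 → 26 → … (one orbit).
2 cycles of lengths [42, 1].
2 cycles on 43: each ℓ→(−1)^(ℓ−1), product (−1)^41 = -1.

-1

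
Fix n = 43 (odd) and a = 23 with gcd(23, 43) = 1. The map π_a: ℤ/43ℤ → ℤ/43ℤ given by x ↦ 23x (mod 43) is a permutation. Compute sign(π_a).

+1

Trace 31: π^k(31) = [31, 25, 16, 24, 36, 11, 38] for k=0..6.
π_23 has 3 disjoint cycles with lengths [21, 21, 1] on {0,…,42}.
n − c = 43 − 3 = 40; sign = (−1)^40 = +1.
(23|43)_J = +1 (Zolotarev's lemma cross-check).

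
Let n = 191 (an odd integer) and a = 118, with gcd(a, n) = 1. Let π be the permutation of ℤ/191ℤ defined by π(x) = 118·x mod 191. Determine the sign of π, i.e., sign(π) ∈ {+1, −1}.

Orbit of 64 under x↦118x: [64, 103, 121, 144, 184, 129, 133]… (length divides ord_191(118)).
Decompose π into cycles: lengths [95, 95, 1] (3 cycles, including the fixed point 0).
Σ(ℓ_i−1) = 191−3 = 188; sign = (−1)^188 = +1.

+1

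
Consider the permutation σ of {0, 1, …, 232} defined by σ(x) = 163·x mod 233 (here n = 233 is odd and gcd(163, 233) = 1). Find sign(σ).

-1

Start at x=81: 81 → 155 → 101 → 153 → 8 → 139 → 56 → … (one orbit).
π_163 has 2 disjoint cycles with lengths [232, 1] on {0,…,232}.
233 − 2 = 231 transpositions; sign(π) = (−1)^231 = -1.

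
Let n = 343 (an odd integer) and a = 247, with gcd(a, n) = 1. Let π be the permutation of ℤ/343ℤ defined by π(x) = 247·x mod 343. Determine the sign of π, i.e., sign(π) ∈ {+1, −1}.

Orbit of 141 under x↦247x: [141, 184, 172, 295, 149, 102, 155]… (length divides ord_343(247)).
Cycle type of π: 147×2 + 21×2 + 3×2 + 1; total 7 cycles.
With 7 cycles on 343 points, sign = (−1)^{343−7} = +1.

+1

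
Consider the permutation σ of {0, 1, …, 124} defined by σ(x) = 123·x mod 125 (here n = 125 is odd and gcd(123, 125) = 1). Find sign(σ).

Start at x=21: 21 → 83 → 84 → 82 → 86 → 78 → 94 → … (one orbit).
The orbit structure of x ↦ 123x mod 125: 4 orbits of sizes [100, 20, 4, 1].
n − c = 125 − 4 = 121; sign = (−1)^121 = -1.
The Jacobi symbol (123|125) = -1 (Zolotarev) agrees.

-1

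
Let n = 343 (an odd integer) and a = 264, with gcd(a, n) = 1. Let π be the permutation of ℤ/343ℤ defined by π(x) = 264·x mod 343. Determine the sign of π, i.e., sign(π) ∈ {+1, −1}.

-1

Start at x=226: 226 → 325 → 50 → 166 → 263 → 146 → 128 → … (one orbit).
Decompose π into cycles: lengths [42, 42, 42, 42, 42, 42, 42, 6, 6, 6, 6, 6, 6, 6, 6, 1] (16 cycles, including the fixed point 0).
16 cycles on 343: each ℓ→(−1)^(ℓ−1), product (−1)^327 = -1.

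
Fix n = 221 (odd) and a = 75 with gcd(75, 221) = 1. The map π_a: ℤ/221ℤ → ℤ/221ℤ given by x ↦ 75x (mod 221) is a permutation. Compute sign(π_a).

-1

Trace 157: π^k(157) = [157, 62, 9, 12, 16, 95, 53] for k=0..6.
π_75 has 8 disjoint cycles with lengths [48, 48, 48, 48, 16, 6, 6, 1] on {0,…,220}.
8 cycles on 221: each ℓ→(−1)^(ℓ−1), product (−1)^213 = -1.
Zolotarev: (75|221) = -1, matching the cycle-count sign.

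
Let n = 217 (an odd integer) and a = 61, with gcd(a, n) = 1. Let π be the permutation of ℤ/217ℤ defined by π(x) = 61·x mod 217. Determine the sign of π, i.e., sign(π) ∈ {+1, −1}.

+1

Trace 61: π^k(61) = [61, 32, 216, 156, 185, 1] for k=0..5.
47 cycles of lengths [6, 6, 6, 6, 6, 6, 6, 6, 6, 6, 6, 6, 6, 6, 6, 6, 6, 6, 6, 6, 6, 6, 6, 6, 6, 6, 6, 6, 6, 6, 6, 2, 2, 2, 2, 2, 2, 2, 2, 2, 2, 2, 2, 2, 2, 2, 1].
With 47 cycles on 217 points, sign = (−1)^{217−47} = +1.
Check: (61/217) = +1 by Zolotarev.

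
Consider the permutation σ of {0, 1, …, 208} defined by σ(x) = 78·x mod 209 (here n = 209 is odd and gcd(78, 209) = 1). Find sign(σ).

Trace 177: π^k(177) = [177, 12, 100, 67, 1, 78, 23] for k=0..6.
Cycle lengths of π_78 on ℤ/209ℤ: [18, 18, 18, 18, 18, 18, 18, 18, 18, 18, 18, 1, 1, 1, 1, 1, 1, 1, 1, 1, 1, 1]; 22 cycles in total.
sign(π) = (−1)^{n − #cycles} = (−1)^{209−22} = (−1)^187 = -1.
Via Zolotarev, sign(π_{78}) = (78|209) = -1.

-1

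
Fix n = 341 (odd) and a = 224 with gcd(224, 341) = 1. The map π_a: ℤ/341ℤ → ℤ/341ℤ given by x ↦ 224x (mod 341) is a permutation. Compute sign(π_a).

Start at x=256: 256 → 56 → 268 → 16 → 174 → 102 → 1 → … (one orbit).
π_224 has 25 disjoint cycles with lengths [15, 15, 15, 15, 15, 15, 15, 15, 15, 15, 15, 15, 15, 15, 15, 15, 15, 15, 15, 15, 15, 15, 5, 5, 1] on {0,…,340}.
25 cycles on 341: each ℓ→(−1)^(ℓ−1), product (−1)^316 = +1.
Via Zolotarev, sign(π_{224}) = (224|341) = +1.

+1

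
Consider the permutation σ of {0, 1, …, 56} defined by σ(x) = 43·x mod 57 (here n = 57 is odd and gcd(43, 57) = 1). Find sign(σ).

+1

Start at x=7: 7 → 16 → 4 → 1 → 43 → 25 → 49 → … (one orbit).
The orbit structure of x ↦ 43x mod 57: 9 orbits of sizes [9, 9, 9, 9, 9, 9, 1, 1, 1].
n − c = 57 − 9 = 48; sign = (−1)^48 = +1.
Zolotarev: (43|57) = +1, matching the cycle-count sign.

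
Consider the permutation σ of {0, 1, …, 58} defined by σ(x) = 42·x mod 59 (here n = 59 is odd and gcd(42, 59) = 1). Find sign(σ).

Orbit of 48 under x↦42x: [48, 10, 7, 58, 17, 6, 16]… (length divides ord_59(42)).
2 cycles of lengths [58, 1].
Σ(ℓ_i−1) = 59−2 = 57; sign = (−1)^57 = -1.
Check: (42/59) = -1 by Zolotarev.

-1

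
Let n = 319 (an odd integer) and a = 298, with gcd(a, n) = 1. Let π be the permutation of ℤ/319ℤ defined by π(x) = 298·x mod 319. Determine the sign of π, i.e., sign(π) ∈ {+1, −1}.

-1

Start at x=144: 144 → 166 → 23 → 155 → 254 → 89 → 45 → … (one orbit).
Cycle type of π: 28×11 + 1×11; total 22 cycles.
sign(π) = (−1)^{n − #cycles} = (−1)^{319−22} = (−1)^297 = -1.
(298|319)_J = -1 (Zolotarev's lemma cross-check).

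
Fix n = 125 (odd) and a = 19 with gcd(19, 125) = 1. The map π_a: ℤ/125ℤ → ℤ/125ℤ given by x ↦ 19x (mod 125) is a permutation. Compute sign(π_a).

+1

Start at x=31: 31 → 89 → 66 → 4 → 76 → 69 → 61 → … (one orbit).
7 cycles of lengths [50, 50, 10, 10, 2, 2, 1].
125 − 7 = 118 transpositions; sign(π) = (−1)^118 = +1.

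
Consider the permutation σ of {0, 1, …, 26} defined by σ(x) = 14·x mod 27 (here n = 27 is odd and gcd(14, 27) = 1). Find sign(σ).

Start at x=13: 13 → 20 → 10 → 5 → 16 → 8 → 4 → … (one orbit).
The orbit structure of x ↦ 14x mod 27: 4 orbits of sizes [18, 6, 2, 1].
4 cycles on 27: each ℓ→(−1)^(ℓ−1), product (−1)^23 = -1.
Check: (14/27) = -1 by Zolotarev.

-1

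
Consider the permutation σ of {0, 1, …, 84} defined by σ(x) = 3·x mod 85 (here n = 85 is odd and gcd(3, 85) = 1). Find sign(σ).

+1

Trace 3: π^k(3) = [3, 9, 27, 81, 73, 49, 62] for k=0..6.
Decompose π into cycles: lengths [16, 16, 16, 16, 16, 4, 1] (7 cycles, including the fixed point 0).
With 7 cycles on 85 points, sign = (−1)^{85−7} = +1.
Zolotarev: (3|85) = +1, matching the cycle-count sign.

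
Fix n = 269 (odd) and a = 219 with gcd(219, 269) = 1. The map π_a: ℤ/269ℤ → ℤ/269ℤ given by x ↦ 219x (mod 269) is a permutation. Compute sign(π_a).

Trace 129: π^k(129) = [129, 6, 238, 205, 241, 55, 209] for k=0..6.
Cycle lengths of π_219 on ℤ/269ℤ: [268, 1]; 2 cycles in total.
269 − 2 = 267 transpositions; sign(π) = (−1)^267 = -1.
(219|269)_J = -1 (Zolotarev's lemma cross-check).

-1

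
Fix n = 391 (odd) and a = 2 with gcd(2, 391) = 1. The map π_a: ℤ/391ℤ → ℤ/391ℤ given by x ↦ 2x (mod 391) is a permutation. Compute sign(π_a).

+1

Start at x=234: 234 → 77 → 154 → 308 → 225 → 59 → 118 → … (one orbit).
Cycle type of π: 88×4 + 11×2 + 8×2 + 1; total 9 cycles.
n − c = 391 − 9 = 382; sign = (−1)^382 = +1.
Check: (2/391) = +1 by Zolotarev.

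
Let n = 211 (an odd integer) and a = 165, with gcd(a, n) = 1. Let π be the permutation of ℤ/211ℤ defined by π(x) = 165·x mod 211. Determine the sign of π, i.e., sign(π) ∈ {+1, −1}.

Orbit of 33 under x↦165x: [33, 170, 198, 176, 133, 1, 165]… (length divides ord_211(165)).
Cycle type of π: 210 + 1; total 2 cycles.
With 2 cycles on 211 points, sign = (−1)^{211−2} = -1.
(165|211)_J = -1 (Zolotarev's lemma cross-check).

-1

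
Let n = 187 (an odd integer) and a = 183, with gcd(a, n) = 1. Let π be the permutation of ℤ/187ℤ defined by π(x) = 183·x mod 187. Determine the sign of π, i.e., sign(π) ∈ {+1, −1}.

-1

Trace 72: π^k(72) = [72, 86, 30, 67, 106, 137, 13] for k=0..6.
Cycle lengths of π_183 on ℤ/187ℤ: [20, 20, 20, 20, 20, 20, 20, 20, 10, 4, 4, 4, 4, 1]; 14 cycles in total.
With 14 cycles on 187 points, sign = (−1)^{187−14} = -1.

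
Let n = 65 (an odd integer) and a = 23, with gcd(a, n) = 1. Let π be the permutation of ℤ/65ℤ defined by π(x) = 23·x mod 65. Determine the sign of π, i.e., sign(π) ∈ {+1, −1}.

-1

Start at x=17: 17 → 1 → 23 → 9 → 12 → 16 → 43 → … (one orbit).
π_23 has 8 disjoint cycles with lengths [12, 12, 12, 12, 6, 6, 4, 1] on {0,…,64}.
n − c = 65 − 8 = 57; sign = (−1)^57 = -1.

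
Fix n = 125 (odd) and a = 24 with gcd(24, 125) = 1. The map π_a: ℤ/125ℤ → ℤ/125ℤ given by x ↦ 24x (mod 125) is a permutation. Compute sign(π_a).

+1

Trace 124: π^k(124) = [124, 101, 49, 51, 99, 1, 24] for k=0..6.
Cycle lengths of π_24 on ℤ/125ℤ: [10, 10, 10, 10, 10, 10, 10, 10, 10, 10, 2, 2, 2, 2, 2, 2, 2, 2, 2, 2, 2, 2, 1]; 23 cycles in total.
n − c = 125 − 23 = 102; sign = (−1)^102 = +1.
Check: (24/125) = +1 by Zolotarev.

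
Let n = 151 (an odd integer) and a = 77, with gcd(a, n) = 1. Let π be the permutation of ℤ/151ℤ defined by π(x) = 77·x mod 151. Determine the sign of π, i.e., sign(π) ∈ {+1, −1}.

-1

Start at x=108: 108 → 11 → 92 → 138 → 56 → 84 → 126 → … (one orbit).
Cycle lengths of π_77 on ℤ/151ℤ: [150, 1]; 2 cycles in total.
n − c = 151 − 2 = 149; sign = (−1)^149 = -1.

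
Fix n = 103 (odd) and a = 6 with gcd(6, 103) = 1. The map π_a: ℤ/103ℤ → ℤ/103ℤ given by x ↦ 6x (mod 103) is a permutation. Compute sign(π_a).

-1

Orbit of 26 under x↦6x: [26, 53, 9, 54, 15, 90, 25]… (length divides ord_103(6)).
2 cycles of lengths [102, 1].
With 2 cycles on 103 points, sign = (−1)^{103−2} = -1.
Zolotarev: (6|103) = -1, matching the cycle-count sign.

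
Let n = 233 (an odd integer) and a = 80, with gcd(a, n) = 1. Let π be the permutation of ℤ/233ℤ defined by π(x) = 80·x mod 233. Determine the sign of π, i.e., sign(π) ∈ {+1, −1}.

-1

Orbit of 181 under x↦80x: [181, 34, 157, 211, 104, 165, 152]… (length divides ord_233(80)).
Cycle type of π: 232 + 1; total 2 cycles.
n − c = 233 − 2 = 231; sign = (−1)^231 = -1.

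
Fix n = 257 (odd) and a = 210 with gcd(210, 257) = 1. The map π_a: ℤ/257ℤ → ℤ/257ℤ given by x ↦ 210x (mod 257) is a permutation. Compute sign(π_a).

Start at x=249: 249 → 119 → 61 → 217 → 81 → 48 → 57 → … (one orbit).
2 cycles of lengths [256, 1].
sign(π) = (−1)^{n − #cycles} = (−1)^{257−2} = (−1)^255 = -1.

-1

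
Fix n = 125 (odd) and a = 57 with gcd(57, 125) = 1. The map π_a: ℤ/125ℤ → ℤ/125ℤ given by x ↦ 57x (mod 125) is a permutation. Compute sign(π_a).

Start at x=1: 1 → 57 → 124 → 68 → 1 (one orbit).
The orbit structure of x ↦ 57x mod 125: 32 orbits of sizes [4, 4, 4, 4, 4, 4, 4, 4, 4, 4, 4, 4, 4, 4, 4, 4, 4, 4, 4, 4, 4, 4, 4, 4, 4, 4, 4, 4, 4, 4, 4, 1].
n − c = 125 − 32 = 93; sign = (−1)^93 = -1.
(57|125)_J = -1 (Zolotarev's lemma cross-check).

-1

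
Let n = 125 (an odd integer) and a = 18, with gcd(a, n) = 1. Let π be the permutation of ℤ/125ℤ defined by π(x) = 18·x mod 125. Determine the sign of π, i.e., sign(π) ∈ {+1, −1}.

-1

Trace 107: π^k(107) = [107, 51, 43, 24, 57, 26, 93] for k=0..6.
Cycle lengths of π_18 on ℤ/125ℤ: [20, 20, 20, 20, 20, 4, 4, 4, 4, 4, 4, 1]; 12 cycles in total.
sign(π) = (−1)^{n − #cycles} = (−1)^{125−12} = (−1)^113 = -1.
The Jacobi symbol (18|125) = -1 (Zolotarev) agrees.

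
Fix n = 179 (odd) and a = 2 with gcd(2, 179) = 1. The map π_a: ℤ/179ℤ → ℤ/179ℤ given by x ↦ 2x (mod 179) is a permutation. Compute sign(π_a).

-1

Start at x=28: 28 → 56 → 112 → 45 → 90 → 1 → 2 → … (one orbit).
Cycle type of π: 178 + 1; total 2 cycles.
n − c = 179 − 2 = 177; sign = (−1)^177 = -1.
The Jacobi symbol (2|179) = -1 (Zolotarev) agrees.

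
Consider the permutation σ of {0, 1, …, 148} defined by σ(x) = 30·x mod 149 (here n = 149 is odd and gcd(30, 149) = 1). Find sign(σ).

+1

Start at x=96: 96 → 49 → 129 → 145 → 29 → 125 → 25 → … (one orbit).
The orbit structure of x ↦ 30x mod 149: 5 orbits of sizes [37, 37, 37, 37, 1].
5 cycles on 149: each ℓ→(−1)^(ℓ−1), product (−1)^144 = +1.
Via Zolotarev, sign(π_{30}) = (30|149) = +1.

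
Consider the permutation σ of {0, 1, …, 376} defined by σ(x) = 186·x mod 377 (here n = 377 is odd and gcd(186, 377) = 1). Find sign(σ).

Trace 146: π^k(146) = [146, 12, 347, 75, 1, 186, 289] for k=0..6.
38 cycles of lengths [12, 12, 12, 12, 12, 12, 12, 12, 12, 12, 12, 12, 12, 12, 12, 12, 12, 12, 12, 12, 12, 12, 12, 12, 12, 12, 12, 12, 6, 6, 4, 4, 4, 4, 4, 4, 4, 1].
Σ(ℓ_i−1) = 377−38 = 339; sign = (−1)^339 = -1.

-1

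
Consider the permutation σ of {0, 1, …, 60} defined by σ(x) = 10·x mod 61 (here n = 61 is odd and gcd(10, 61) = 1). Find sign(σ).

Trace 37: π^k(37) = [37, 4, 40, 34, 35, 45, 23] for k=0..6.
Cycle type of π: 60 + 1; total 2 cycles.
sign(π) = (−1)^{n − #cycles} = (−1)^{61−2} = (−1)^59 = -1.
(10|61)_J = -1 (Zolotarev's lemma cross-check).

-1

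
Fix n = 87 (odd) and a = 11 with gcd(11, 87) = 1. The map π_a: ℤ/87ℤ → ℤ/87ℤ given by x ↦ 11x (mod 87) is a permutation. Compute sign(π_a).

+1

Start at x=2: 2 → 22 → 68 → 52 → 50 → 28 → 47 → … (one orbit).
The orbit structure of x ↦ 11x mod 87: 5 orbits of sizes [28, 28, 28, 2, 1].
n − c = 87 − 5 = 82; sign = (−1)^82 = +1.
Zolotarev: (11|87) = +1, matching the cycle-count sign.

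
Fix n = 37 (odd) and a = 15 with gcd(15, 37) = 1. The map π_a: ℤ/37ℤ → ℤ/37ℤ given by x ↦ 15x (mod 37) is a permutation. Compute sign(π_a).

Trace 19: π^k(19) = [19, 26, 20, 4, 23, 12, 32] for k=0..6.
Cycle type of π: 36 + 1; total 2 cycles.
With 2 cycles on 37 points, sign = (−1)^{37−2} = -1.

-1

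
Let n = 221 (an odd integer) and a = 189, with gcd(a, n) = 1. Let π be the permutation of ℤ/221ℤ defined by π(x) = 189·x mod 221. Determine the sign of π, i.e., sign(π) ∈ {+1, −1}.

Trace 110: π^k(110) = [110, 16, 151, 30, 145, 1, 189] for k=0..6.
Cycle lengths of π_189 on ℤ/221ℤ: [24, 24, 24, 24, 24, 24, 24, 24, 12, 8, 8, 1]; 12 cycles in total.
With 12 cycles on 221 points, sign = (−1)^{221−12} = -1.

-1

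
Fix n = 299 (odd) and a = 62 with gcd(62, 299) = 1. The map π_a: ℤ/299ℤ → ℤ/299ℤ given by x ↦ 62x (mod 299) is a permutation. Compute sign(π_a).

Orbit of 277 under x↦62x: [277, 131, 49, 48, 285, 29, 4]… (length divides ord_299(62)).
9 cycles of lengths [66, 66, 66, 66, 11, 11, 6, 6, 1].
sign(π) = (−1)^{n − #cycles} = (−1)^{299−9} = (−1)^290 = +1.
Zolotarev: (62|299) = +1, matching the cycle-count sign.

+1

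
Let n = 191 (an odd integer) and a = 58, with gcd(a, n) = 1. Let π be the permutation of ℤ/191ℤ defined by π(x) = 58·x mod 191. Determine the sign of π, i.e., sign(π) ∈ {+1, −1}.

Start at x=179: 179 → 68 → 124 → 125 → 183 → 109 → 19 → … (one orbit).
2 cycles of lengths [190, 1].
n − c = 191 − 2 = 189; sign = (−1)^189 = -1.
The Jacobi symbol (58|191) = -1 (Zolotarev) agrees.

-1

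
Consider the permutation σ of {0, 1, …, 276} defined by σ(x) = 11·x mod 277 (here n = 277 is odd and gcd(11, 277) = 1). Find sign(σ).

Trace 80: π^k(80) = [80, 49, 262, 112, 124, 256, 46] for k=0..6.
The orbit structure of x ↦ 11x mod 277: 2 orbits of sizes [276, 1].
2 cycles on 277: each ℓ→(−1)^(ℓ−1), product (−1)^275 = -1.

-1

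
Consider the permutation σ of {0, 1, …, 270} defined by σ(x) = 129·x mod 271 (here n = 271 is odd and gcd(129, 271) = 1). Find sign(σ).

+1

Start at x=14: 14 → 180 → 185 → 17 → 25 → 244 → 40 → … (one orbit).
The orbit structure of x ↦ 129x mod 271: 3 orbits of sizes [135, 135, 1].
sign(π) = (−1)^{n − #cycles} = (−1)^{271−3} = (−1)^268 = +1.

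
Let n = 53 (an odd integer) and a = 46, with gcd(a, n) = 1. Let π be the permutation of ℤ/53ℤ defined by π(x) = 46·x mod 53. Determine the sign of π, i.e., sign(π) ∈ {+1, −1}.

+1

Trace 10: π^k(10) = [10, 36, 13, 15, 1, 46, 49] for k=0..6.
Decompose π into cycles: lengths [13, 13, 13, 13, 1] (5 cycles, including the fixed point 0).
5 cycles on 53: each ℓ→(−1)^(ℓ−1), product (−1)^48 = +1.
(46|53)_J = +1 (Zolotarev's lemma cross-check).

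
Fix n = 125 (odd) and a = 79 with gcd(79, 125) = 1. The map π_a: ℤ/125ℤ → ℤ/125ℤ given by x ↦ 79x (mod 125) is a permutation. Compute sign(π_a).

+1

Start at x=86: 86 → 44 → 101 → 104 → 91 → 64 → 56 → … (one orbit).
Cycle type of π: 50×2 + 10×2 + 2×2 + 1; total 7 cycles.
Σ(ℓ_i−1) = 125−7 = 118; sign = (−1)^118 = +1.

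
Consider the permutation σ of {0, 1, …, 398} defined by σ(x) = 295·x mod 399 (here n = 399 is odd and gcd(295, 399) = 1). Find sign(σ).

Orbit of 274 under x↦295x: [274, 232, 211, 1, 295, 43, 316]… (length divides ord_399(295)).
Decompose π into cycles: lengths [18, 18, 18, 18, 18, 18, 18, 18, 18, 18, 18, 18, 18, 18, 18, 18, 18, 18, 18, 18, 18, 1, 1, 1, 1, 1, 1, 1, 1, 1, 1, 1, 1, 1, 1, 1, 1, 1, 1, 1, 1, 1] (42 cycles, including the fixed point 0).
n − c = 399 − 42 = 357; sign = (−1)^357 = -1.
Check: (295/399) = -1 by Zolotarev.

-1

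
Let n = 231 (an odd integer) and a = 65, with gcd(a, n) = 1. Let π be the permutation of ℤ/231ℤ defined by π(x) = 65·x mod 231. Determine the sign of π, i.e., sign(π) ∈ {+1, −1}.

+1

Trace 32: π^k(32) = [32, 1, 65, 67, 197, 100] for k=0..5.
Decompose π into cycles: lengths [6, 6, 6, 6, 6, 6, 6, 6, 6, 6, 6, 6, 6, 6, 6, 6, 6, 6, 6, 6, 6, 6, 6, 6, 6, 6, 6, 6, 6, 6, 6, 6, 3, 3, 2, 2, 2, 2, 2, 2, 2, 2, 2, 2, 2, 2, 2, 2, 2, 2, 1] (51 cycles, including the fixed point 0).
sign(π) = (−1)^{n − #cycles} = (−1)^{231−51} = (−1)^180 = +1.
(65|231)_J = +1 (Zolotarev's lemma cross-check).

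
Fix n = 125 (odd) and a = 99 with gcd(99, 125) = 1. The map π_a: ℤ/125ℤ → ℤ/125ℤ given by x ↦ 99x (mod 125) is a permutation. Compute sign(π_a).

+1

Start at x=124: 124 → 26 → 74 → 76 → 24 → 1 → 99 → … (one orbit).
The orbit structure of x ↦ 99x mod 125: 23 orbits of sizes [10, 10, 10, 10, 10, 10, 10, 10, 10, 10, 2, 2, 2, 2, 2, 2, 2, 2, 2, 2, 2, 2, 1].
With 23 cycles on 125 points, sign = (−1)^{125−23} = +1.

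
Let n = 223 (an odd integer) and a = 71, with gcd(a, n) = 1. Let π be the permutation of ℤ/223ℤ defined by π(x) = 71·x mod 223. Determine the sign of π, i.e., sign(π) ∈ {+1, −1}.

-1

Trace 197: π^k(197) = [197, 161, 58, 104, 25, 214, 30] for k=0..6.
π_71 has 2 disjoint cycles with lengths [222, 1] on {0,…,222}.
2 cycles on 223: each ℓ→(−1)^(ℓ−1), product (−1)^221 = -1.
The Jacobi symbol (71|223) = -1 (Zolotarev) agrees.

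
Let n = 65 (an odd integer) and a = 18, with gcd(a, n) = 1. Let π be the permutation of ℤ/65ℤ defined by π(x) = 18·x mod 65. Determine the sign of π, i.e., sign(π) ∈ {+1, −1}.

+1

Start at x=64: 64 → 47 → 1 → 18 → 64 (one orbit).
17 cycles of lengths [4, 4, 4, 4, 4, 4, 4, 4, 4, 4, 4, 4, 4, 4, 4, 4, 1].
n − c = 65 − 17 = 48; sign = (−1)^48 = +1.
Via Zolotarev, sign(π_{18}) = (18|65) = +1.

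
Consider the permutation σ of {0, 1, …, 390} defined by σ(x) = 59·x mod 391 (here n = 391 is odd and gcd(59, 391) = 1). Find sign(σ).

Start at x=32: 32 → 324 → 348 → 200 → 70 → 220 → 77 → … (one orbit).
Cycle type of π: 88×4 + 11×2 + 8×2 + 1; total 9 cycles.
391 − 9 = 382 transpositions; sign(π) = (−1)^382 = +1.

+1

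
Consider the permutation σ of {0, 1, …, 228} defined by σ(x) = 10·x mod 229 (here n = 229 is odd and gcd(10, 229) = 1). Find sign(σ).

Trace 87: π^k(87) = [87, 183, 227, 209, 29, 61, 152] for k=0..6.
π_10 has 2 disjoint cycles with lengths [228, 1] on {0,…,228}.
2 cycles on 229: each ℓ→(−1)^(ℓ−1), product (−1)^227 = -1.

-1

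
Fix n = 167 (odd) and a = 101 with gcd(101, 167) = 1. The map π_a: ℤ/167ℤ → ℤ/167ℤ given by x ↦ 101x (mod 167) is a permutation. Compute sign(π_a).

Start at x=164: 164 → 31 → 125 → 100 → 80 → 64 → 118 → … (one orbit).
2 cycles of lengths [166, 1].
n − c = 167 − 2 = 165; sign = (−1)^165 = -1.
Zolotarev: (101|167) = -1, matching the cycle-count sign.

-1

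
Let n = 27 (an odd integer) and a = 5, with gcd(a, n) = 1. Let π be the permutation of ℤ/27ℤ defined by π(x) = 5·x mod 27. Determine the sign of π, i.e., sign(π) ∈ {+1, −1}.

-1

Start at x=10: 10 → 23 → 7 → 8 → 13 → 11 → 1 → … (one orbit).
Decompose π into cycles: lengths [18, 6, 2, 1] (4 cycles, including the fixed point 0).
With 4 cycles on 27 points, sign = (−1)^{27−4} = -1.
Check: (5/27) = -1 by Zolotarev.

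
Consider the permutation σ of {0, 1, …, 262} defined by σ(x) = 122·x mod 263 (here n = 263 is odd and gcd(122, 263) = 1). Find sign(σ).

+1

Orbit of 72 under x↦122x: [72, 105, 186, 74, 86, 235, 3]… (length divides ord_263(122)).
The orbit structure of x ↦ 122x mod 263: 3 orbits of sizes [131, 131, 1].
With 3 cycles on 263 points, sign = (−1)^{263−3} = +1.
(122|263)_J = +1 (Zolotarev's lemma cross-check).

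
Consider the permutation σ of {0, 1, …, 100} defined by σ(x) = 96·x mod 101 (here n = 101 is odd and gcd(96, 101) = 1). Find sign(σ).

Trace 54: π^k(54) = [54, 33, 37, 17, 16, 21, 97] for k=0..6.
Decompose π into cycles: lengths [50, 50, 1] (3 cycles, including the fixed point 0).
With 3 cycles on 101 points, sign = (−1)^{101−3} = +1.

+1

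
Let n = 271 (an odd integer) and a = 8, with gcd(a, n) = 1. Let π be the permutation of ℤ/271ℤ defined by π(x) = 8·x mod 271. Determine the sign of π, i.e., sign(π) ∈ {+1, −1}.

Start at x=79: 79 → 90 → 178 → 69 → 10 → 80 → 98 → … (one orbit).
Decompose π into cycles: lengths [45, 45, 45, 45, 45, 45, 1] (7 cycles, including the fixed point 0).
Σ(ℓ_i−1) = 271−7 = 264; sign = (−1)^264 = +1.

+1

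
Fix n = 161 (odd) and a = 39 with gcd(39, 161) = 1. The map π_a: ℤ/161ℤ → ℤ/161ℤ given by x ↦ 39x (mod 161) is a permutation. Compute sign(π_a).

+1

Orbit of 1 under x↦39x: [1, 39, 72, 71, 32, 121, 50]… (length divides ord_161(39)).
Cycle type of π: 33×4 + 11×2 + 3×2 + 1; total 9 cycles.
sign(π) = (−1)^{n − #cycles} = (−1)^{161−9} = (−1)^152 = +1.
The Jacobi symbol (39|161) = +1 (Zolotarev) agrees.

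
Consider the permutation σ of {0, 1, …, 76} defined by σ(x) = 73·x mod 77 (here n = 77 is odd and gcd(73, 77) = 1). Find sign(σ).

+1

Trace 53: π^k(53) = [53, 19, 1, 73, 16, 13, 25] for k=0..6.
Cycle lengths of π_73 on ℤ/77ℤ: [30, 30, 10, 6, 1]; 5 cycles in total.
sign(π) = (−1)^{n − #cycles} = (−1)^{77−5} = (−1)^72 = +1.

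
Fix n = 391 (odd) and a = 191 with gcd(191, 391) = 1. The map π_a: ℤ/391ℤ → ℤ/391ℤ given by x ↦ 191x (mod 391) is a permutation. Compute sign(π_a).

Orbit of 154 under x↦191x: [154, 89, 186, 336, 52, 157, 271]… (length divides ord_391(191)).
14 cycles of lengths [44, 44, 44, 44, 44, 44, 44, 44, 22, 4, 4, 4, 4, 1].
391 − 14 = 377 transpositions; sign(π) = (−1)^377 = -1.
Check: (191/391) = -1 by Zolotarev.

-1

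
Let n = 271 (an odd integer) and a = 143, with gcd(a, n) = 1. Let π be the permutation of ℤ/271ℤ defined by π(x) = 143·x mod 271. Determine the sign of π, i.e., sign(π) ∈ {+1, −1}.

-1

Orbit of 55 under x↦143x: [55, 6, 45, 202, 160, 116, 57]… (length divides ord_271(143)).
2 cycles of lengths [270, 1].
Σ(ℓ_i−1) = 271−2 = 269; sign = (−1)^269 = -1.
(143|271)_J = -1 (Zolotarev's lemma cross-check).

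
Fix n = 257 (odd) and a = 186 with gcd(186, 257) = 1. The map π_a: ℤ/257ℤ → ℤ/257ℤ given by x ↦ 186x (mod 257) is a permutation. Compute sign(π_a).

Orbit of 19 under x↦186x: [19, 193, 175, 168, 151, 73, 214]… (length divides ord_257(186)).
Decompose π into cycles: lengths [256, 1] (2 cycles, including the fixed point 0).
n − c = 257 − 2 = 255; sign = (−1)^255 = -1.
Zolotarev: (186|257) = -1, matching the cycle-count sign.

-1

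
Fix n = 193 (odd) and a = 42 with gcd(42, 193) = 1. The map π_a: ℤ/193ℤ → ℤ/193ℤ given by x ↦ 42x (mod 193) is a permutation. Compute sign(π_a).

+1

Trace 69: π^k(69) = [69, 3, 126, 81, 121, 64, 179] for k=0..6.
Cycle type of π: 32×6 + 1; total 7 cycles.
193 − 7 = 186 transpositions; sign(π) = (−1)^186 = +1.
Check: (42/193) = +1 by Zolotarev.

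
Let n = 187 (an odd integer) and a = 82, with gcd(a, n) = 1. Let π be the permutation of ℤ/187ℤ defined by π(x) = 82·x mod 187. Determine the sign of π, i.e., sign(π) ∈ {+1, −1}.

Orbit of 16 under x↦82x: [16, 3, 59, 163, 89, 5, 36]… (length divides ord_187(82)).
The orbit structure of x ↦ 82x mod 187: 6 orbits of sizes [80, 80, 16, 5, 5, 1].
Σ(ℓ_i−1) = 187−6 = 181; sign = (−1)^181 = -1.
Zolotarev: (82|187) = -1, matching the cycle-count sign.

-1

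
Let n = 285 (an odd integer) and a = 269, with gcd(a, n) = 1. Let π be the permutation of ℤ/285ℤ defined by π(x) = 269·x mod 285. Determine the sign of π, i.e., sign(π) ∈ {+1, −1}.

Trace 164: π^k(164) = [164, 226, 89, 1, 269, 256, 179] for k=0..6.
Decompose π into cycles: lengths [18, 18, 18, 18, 18, 18, 18, 18, 18, 18, 18, 18, 18, 18, 18, 2, 2, 2, 2, 2, 2, 2, 1] (23 cycles, including the fixed point 0).
sign(π) = (−1)^{n − #cycles} = (−1)^{285−23} = (−1)^262 = +1.
Zolotarev: (269|285) = +1, matching the cycle-count sign.

+1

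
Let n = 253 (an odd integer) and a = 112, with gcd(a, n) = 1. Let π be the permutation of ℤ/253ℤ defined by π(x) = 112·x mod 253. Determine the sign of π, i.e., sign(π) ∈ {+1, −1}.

+1

Start at x=70: 70 → 250 → 170 → 65 → 196 → 194 → 223 → … (one orbit).
5 cycles of lengths [110, 110, 22, 10, 1].
253 − 5 = 248 transpositions; sign(π) = (−1)^248 = +1.
Zolotarev: (112|253) = +1, matching the cycle-count sign.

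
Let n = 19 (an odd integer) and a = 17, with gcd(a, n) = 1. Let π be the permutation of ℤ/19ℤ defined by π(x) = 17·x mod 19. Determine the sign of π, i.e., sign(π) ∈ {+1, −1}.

Start at x=1: 1 → 17 → 4 → 11 → 16 → 6 → 7 → … (one orbit).
Decompose π into cycles: lengths [9, 9, 1] (3 cycles, including the fixed point 0).
With 3 cycles on 19 points, sign = (−1)^{19−3} = +1.

+1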